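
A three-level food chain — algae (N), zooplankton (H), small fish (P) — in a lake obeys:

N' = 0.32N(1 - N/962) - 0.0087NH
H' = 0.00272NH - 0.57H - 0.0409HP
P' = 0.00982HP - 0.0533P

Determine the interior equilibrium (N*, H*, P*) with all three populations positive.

N* ≈ 820, H* ≈ 5.43, P* ≈ 40.6

From dP/dt = 0: 0.00982H* = 0.0533, so H* = 5.43.
From dN/dt = 0: 0.32(1 - N*/962) = 0.0087·5.43, giving N* = 962·(1 - 0.148) = 820.
From dH/dt = 0: 0.00272·820 - 0.57 = 0.0409P*, so P* = 1.66/0.0409 = 40.6.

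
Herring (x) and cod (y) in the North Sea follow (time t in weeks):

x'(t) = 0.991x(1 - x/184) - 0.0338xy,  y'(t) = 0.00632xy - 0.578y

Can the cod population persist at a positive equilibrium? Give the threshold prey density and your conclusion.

Threshold x = 91.5; K > 91.5, so yes, the predator persists.

The predator equation gives dy/dt > 0 only when x > 0.578/0.00632 = 91.5.
Without the predator, x → K = 184. Since 184 > 91.5, the predator can invade and persist.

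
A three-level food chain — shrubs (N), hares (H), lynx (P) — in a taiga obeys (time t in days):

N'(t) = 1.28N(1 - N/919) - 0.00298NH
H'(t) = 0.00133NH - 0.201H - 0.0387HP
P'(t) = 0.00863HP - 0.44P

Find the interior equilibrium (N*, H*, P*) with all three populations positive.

N* ≈ 810, H* ≈ 51, P* ≈ 22.6

From dP/dt = 0: 0.00863H* = 0.44, so H* = 51.
From dN/dt = 0: 1.28(1 - N*/919) = 0.00298·51, giving N* = 919·(1 - 0.119) = 810.
From dH/dt = 0: 0.00133·810 - 0.201 = 0.0387P*, so P* = 0.876/0.0387 = 22.6.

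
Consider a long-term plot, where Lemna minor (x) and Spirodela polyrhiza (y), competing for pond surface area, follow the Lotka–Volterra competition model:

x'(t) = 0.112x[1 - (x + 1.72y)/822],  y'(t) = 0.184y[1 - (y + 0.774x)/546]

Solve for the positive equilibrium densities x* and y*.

x* ≈ 354, y* ≈ 272

Setting both brackets to zero gives the nullclines x + 1.72y = 822 and 0.774x + y = 546.
Substituting y = 546 - 0.774x into the first: x(1 - 1.72·0.774) = 822 - 1.72·546.
So x* = -117/-0.331 = 354, and then y* = 546 - 0.774·354 = 272.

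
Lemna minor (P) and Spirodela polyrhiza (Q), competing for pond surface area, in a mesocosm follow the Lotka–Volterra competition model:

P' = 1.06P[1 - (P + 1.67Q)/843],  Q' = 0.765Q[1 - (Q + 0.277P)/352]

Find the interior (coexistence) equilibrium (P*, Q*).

Setting both brackets to zero gives the nullclines P + 1.67Q = 843 and 0.277P + Q = 352.
Substituting Q = 352 - 0.277P into the first: P(1 - 1.67·0.277) = 843 - 1.67·352.
So P* = 255/0.537 = 475, and then Q* = 352 - 0.277·475 = 220.

P* ≈ 475, Q* ≈ 220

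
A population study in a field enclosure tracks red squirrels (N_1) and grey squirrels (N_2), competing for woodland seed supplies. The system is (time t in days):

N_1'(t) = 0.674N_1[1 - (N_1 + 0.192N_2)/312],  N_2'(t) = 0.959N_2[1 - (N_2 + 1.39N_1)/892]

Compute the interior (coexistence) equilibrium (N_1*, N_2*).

Setting both brackets to zero gives the nullclines N_1 + 0.192N_2 = 312 and 1.39N_1 + N_2 = 892.
Substituting N_2 = 892 - 1.39N_1 into the first: N_1(1 - 0.192·1.39) = 312 - 0.192·892.
So N_1* = 141/0.733 = 192, and then N_2* = 892 - 1.39·192 = 625.

N_1* ≈ 192, N_2* ≈ 625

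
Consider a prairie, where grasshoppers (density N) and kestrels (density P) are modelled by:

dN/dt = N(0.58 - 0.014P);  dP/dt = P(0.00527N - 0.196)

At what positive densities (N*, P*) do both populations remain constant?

N* ≈ 37.2, P* ≈ 41.4

Set dP/dt = 0 with P > 0: 0.00527N - 0.196 = 0, so N* = 0.196/0.00527 = 37.2.
Set dN/dt = 0 with N > 0: 0.58 - 0.014P = 0, so P* = 0.58/0.014 = 41.4.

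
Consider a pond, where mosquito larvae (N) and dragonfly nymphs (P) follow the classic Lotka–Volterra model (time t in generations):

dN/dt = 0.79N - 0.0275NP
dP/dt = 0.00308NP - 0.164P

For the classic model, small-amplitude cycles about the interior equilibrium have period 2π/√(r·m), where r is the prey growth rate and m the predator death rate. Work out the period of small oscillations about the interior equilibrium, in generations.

Here r = 0.79 and m = 0.164, so r·m = 0.13.
ω = √0.13 = 0.36 per generation, hence T = 2π/ω ≈ 17.5 generations.

T ≈ 17.5 generations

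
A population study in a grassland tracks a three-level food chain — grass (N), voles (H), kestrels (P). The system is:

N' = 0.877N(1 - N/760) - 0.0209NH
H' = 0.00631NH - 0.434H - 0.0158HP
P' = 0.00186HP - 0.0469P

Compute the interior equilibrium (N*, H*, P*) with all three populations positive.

N* ≈ 303, H* ≈ 25.2, P* ≈ 93.7

From dP/dt = 0: 0.00186H* = 0.0469, so H* = 25.2.
From dN/dt = 0: 0.877(1 - N*/760) = 0.0209·25.2, giving N* = 760·(1 - 0.601) = 303.
From dH/dt = 0: 0.00631·303 - 0.434 = 0.0158P*, so P* = 1.48/0.0158 = 93.7.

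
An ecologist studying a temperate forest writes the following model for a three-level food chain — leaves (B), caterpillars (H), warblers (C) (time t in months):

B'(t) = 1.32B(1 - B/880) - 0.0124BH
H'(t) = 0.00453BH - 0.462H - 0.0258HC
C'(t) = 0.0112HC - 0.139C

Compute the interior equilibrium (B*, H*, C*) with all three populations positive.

From dC/dt = 0: 0.0112H* = 0.139, so H* = 12.4.
From dB/dt = 0: 1.32(1 - B*/880) = 0.0124·12.4, giving B* = 880·(1 - 0.117) = 777.
From dH/dt = 0: 0.00453·777 - 0.462 = 0.0258C*, so C* = 3.06/0.0258 = 119.

B* ≈ 777, H* ≈ 12.4, C* ≈ 119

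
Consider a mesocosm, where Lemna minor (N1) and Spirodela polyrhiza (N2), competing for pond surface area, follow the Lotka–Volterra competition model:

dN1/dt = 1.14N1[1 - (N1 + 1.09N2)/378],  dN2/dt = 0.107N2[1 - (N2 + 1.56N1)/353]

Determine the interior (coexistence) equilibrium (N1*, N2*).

N1* ≈ 9.67, N2* ≈ 338

Setting both brackets to zero gives the nullclines N1 + 1.09N2 = 378 and 1.56N1 + N2 = 353.
Substituting N2 = 353 - 1.56N1 into the first: N1(1 - 1.09·1.56) = 378 - 1.09·353.
So N1* = -6.77/-0.7 = 9.67, and then N2* = 353 - 1.56·9.67 = 338.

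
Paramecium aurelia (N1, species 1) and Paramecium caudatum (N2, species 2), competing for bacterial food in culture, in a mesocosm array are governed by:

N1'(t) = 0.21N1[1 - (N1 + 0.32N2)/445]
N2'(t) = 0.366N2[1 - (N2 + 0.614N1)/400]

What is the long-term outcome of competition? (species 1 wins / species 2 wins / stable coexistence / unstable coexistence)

stable coexistence

Compare the nullcline intercepts: K1/α12 = 445/0.32 = 1390 > K2 = 400; K2/α21 = 400/0.614 = 651 > K1 = 445.
Since both inequalities hold, each species can invade when rare, so the interior equilibrium is stable.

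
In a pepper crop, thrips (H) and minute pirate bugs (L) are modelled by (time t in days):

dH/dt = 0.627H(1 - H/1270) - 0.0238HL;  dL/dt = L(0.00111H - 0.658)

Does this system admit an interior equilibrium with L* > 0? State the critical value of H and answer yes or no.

The predator equation gives dL/dt > 0 only when H > 0.658/0.00111 = 593.
Without the predator, H → K = 1270. Since 1270 > 593, the predator can invade and persist.

Threshold H = 593; K > 593, so yes, the predator persists.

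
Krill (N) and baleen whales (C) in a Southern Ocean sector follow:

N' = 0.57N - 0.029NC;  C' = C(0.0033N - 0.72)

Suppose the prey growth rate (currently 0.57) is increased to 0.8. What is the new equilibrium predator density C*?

At the interior fixed point, setting dN/dt = 0 with N > 0 fixes C* = (prey growth rate)/(NC coefficient) — independent of the other coefficients.
With the change, C* = 0.8/0.029 = 27.6; it rises from 19.7.

C* ≈ 27.6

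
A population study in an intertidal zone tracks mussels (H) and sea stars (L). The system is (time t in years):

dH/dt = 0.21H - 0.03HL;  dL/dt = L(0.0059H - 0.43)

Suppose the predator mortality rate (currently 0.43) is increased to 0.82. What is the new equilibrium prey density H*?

At the interior fixed point, setting dL/dt = 0 with L > 0 fixes H* = (predator death rate)/(HL coefficient) — independent of the other coefficients.
With the change, H* = 0.82/0.0059 = 139; it rises from 72.9.

H* ≈ 139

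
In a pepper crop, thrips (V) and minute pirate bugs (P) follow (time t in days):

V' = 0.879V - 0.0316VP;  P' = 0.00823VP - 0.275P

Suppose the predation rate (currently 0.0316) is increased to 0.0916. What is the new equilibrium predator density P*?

P* ≈ 9.6

At the interior fixed point, setting dV/dt = 0 with V > 0 fixes P* = (prey growth rate)/(VP coefficient) — independent of the other coefficients.
With the change, P* = 0.879/0.0916 = 9.6; it falls from 27.8.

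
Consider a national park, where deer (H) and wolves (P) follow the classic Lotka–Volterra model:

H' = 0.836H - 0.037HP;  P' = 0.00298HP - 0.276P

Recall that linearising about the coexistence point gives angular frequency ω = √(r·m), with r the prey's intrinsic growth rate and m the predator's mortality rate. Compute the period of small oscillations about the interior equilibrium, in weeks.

Here r = 0.836 and m = 0.276, so r·m = 0.231.
ω = √0.231 = 0.48 per week, hence T = 2π/ω ≈ 13.1 weeks.

T ≈ 13.1 weeks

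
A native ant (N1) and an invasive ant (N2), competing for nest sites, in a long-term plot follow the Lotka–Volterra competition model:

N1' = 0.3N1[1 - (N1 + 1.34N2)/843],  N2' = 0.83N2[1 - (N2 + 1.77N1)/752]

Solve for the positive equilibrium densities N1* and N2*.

N1* ≈ 120, N2* ≈ 540

Setting both brackets to zero gives the nullclines N1 + 1.34N2 = 843 and 1.77N1 + N2 = 752.
Substituting N2 = 752 - 1.77N1 into the first: N1(1 - 1.34·1.77) = 843 - 1.34·752.
So N1* = -165/-1.37 = 120, and then N2* = 752 - 1.77·120 = 540.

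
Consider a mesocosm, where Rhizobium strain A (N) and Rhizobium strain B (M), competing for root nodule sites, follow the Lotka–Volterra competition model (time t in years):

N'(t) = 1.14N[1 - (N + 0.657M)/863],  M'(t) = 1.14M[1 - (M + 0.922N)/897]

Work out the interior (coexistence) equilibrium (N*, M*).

N* ≈ 694, M* ≈ 257

Setting both brackets to zero gives the nullclines N + 0.657M = 863 and 0.922N + M = 897.
Substituting M = 897 - 0.922N into the first: N(1 - 0.657·0.922) = 863 - 0.657·897.
So N* = 274/0.394 = 694, and then M* = 897 - 0.922·694 = 257.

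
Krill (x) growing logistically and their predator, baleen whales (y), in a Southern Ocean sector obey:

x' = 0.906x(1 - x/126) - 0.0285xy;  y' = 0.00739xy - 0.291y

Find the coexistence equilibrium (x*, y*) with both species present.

x* ≈ 39.4, y* ≈ 21.9

From dy/dt = 0 with y > 0: 0.00739x* = 0.291, so x* = 39.4.
Substitute into dx/dt = 0: 0.906(1 - 39.4/126) = 0.0285y*.
The bracket is 0.687, giving y* = 0.623/0.0285 = 21.9.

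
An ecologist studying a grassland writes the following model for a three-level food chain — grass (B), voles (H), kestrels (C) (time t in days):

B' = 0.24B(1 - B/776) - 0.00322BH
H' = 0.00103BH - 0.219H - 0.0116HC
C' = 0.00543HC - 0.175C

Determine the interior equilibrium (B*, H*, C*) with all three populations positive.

From dC/dt = 0: 0.00543H* = 0.175, so H* = 32.2.
From dB/dt = 0: 0.24(1 - B*/776) = 0.00322·32.2, giving B* = 776·(1 - 0.432) = 440.
From dH/dt = 0: 0.00103·440 - 0.219 = 0.0116C*, so C* = 0.235/0.0116 = 20.2.

B* ≈ 440, H* ≈ 32.2, C* ≈ 20.2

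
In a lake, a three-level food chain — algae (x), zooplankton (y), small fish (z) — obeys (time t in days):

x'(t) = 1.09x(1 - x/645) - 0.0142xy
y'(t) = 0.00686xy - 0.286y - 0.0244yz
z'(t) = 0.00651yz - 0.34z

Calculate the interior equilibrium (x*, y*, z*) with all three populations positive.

x* ≈ 206, y* ≈ 52.2, z* ≈ 46.2

From dz/dt = 0: 0.00651y* = 0.34, so y* = 52.2.
From dx/dt = 0: 1.09(1 - x*/645) = 0.0142·52.2, giving x* = 645·(1 - 0.68) = 206.
From dy/dt = 0: 0.00686·206 - 0.286 = 0.0244z*, so z* = 1.13/0.0244 = 46.2.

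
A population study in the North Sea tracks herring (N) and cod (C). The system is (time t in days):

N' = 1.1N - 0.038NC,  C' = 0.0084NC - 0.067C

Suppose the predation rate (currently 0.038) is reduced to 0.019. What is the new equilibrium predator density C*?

At the interior fixed point, setting dN/dt = 0 with N > 0 fixes C* = (prey growth rate)/(NC coefficient) — independent of the other coefficients.
With the change, C* = 1.1/0.019 = 57.9; it rises from 28.9.

C* ≈ 57.9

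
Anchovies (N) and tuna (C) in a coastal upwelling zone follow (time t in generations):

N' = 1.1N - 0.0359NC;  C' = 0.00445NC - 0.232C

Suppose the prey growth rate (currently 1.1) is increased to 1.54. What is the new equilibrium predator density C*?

At the interior fixed point, setting dN/dt = 0 with N > 0 fixes C* = (prey growth rate)/(NC coefficient) — independent of the other coefficients.
With the change, C* = 1.54/0.0359 = 42.9; it rises from 30.6.

C* ≈ 42.9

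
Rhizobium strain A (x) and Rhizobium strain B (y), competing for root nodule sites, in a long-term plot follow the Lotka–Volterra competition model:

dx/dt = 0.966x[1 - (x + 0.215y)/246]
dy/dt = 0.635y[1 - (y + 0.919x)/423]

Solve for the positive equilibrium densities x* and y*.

Setting both brackets to zero gives the nullclines x + 0.215y = 246 and 0.919x + y = 423.
Substituting y = 423 - 0.919x into the first: x(1 - 0.215·0.919) = 246 - 0.215·423.
So x* = 155/0.802 = 193, and then y* = 423 - 0.919·193 = 245.

x* ≈ 193, y* ≈ 245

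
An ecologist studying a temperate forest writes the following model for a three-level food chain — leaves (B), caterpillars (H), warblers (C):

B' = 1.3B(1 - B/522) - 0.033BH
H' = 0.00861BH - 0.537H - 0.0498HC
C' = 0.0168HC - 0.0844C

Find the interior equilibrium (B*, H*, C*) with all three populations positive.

From dC/dt = 0: 0.0168H* = 0.0844, so H* = 5.02.
From dB/dt = 0: 1.3(1 - B*/522) = 0.033·5.02, giving B* = 522·(1 - 0.128) = 455.
From dH/dt = 0: 0.00861·455 - 0.537 = 0.0498C*, so C* = 3.38/0.0498 = 68.

B* ≈ 455, H* ≈ 5.02, C* ≈ 68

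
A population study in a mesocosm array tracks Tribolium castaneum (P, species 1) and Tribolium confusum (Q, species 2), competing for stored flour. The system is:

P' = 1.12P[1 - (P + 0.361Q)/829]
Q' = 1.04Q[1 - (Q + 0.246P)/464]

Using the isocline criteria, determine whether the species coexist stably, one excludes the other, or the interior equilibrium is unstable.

stable coexistence

Compare the nullcline intercepts: K1/α12 = 829/0.361 = 2300 > K2 = 464; K2/α21 = 464/0.246 = 1890 > K1 = 829.
Since both inequalities hold, each species can invade when rare, so the interior equilibrium is stable.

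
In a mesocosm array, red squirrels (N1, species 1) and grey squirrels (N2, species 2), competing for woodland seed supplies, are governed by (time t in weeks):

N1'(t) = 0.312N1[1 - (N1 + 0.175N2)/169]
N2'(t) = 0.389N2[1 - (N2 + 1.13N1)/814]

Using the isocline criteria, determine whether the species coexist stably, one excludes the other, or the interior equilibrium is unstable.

Compare the nullcline intercepts: K1/α12 = 169/0.175 = 966 > K2 = 814; K2/α21 = 814/1.13 = 720 > K1 = 169.
Since both inequalities hold, each species can invade when rare, so the interior equilibrium is stable.

stable coexistence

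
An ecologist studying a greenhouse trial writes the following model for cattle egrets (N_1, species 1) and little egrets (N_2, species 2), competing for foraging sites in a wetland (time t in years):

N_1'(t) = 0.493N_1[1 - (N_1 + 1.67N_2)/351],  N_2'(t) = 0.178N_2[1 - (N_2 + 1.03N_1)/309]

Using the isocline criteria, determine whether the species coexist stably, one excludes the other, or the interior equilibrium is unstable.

unstable coexistence (outcome depends on initial conditions)

Compare the nullcline intercepts: K1/α12 = 351/1.67 = 210 < K2 = 309; K2/α21 = 309/1.03 = 300 < K1 = 351.
Since both are reversed, neither can invade when rare; the interior point is a saddle.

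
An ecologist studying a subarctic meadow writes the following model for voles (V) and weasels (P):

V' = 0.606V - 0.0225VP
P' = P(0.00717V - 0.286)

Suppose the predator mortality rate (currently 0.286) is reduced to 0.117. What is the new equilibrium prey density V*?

At the interior fixed point, setting dP/dt = 0 with P > 0 fixes V* = (predator death rate)/(VP coefficient) — independent of the other coefficients.
With the change, V* = 0.117/0.00717 = 16.3; it falls from 39.9.

V* ≈ 16.3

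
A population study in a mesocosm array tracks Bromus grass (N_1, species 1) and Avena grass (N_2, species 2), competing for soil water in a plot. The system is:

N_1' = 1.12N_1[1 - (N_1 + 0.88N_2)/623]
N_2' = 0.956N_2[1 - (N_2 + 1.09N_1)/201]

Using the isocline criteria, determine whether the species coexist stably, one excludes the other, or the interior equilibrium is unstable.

species 1 excludes species 2

Compare the nullcline intercepts: K1/α12 = 623/0.88 = 708 > K2 = 201; K2/α21 = 201/1.09 = 184 < K1 = 623.
Since the inequalities point opposite ways, species 1 can invade but species 2 cannot.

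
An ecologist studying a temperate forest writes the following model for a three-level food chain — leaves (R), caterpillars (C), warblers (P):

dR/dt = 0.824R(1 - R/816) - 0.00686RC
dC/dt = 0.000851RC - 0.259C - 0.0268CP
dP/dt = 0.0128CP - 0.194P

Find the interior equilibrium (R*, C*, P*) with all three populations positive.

From dP/dt = 0: 0.0128C* = 0.194, so C* = 15.2.
From dR/dt = 0: 0.824(1 - R*/816) = 0.00686·15.2, giving R* = 816·(1 - 0.126) = 713.
From dC/dt = 0: 0.000851·713 - 0.259 = 0.0268P*, so P* = 0.348/0.0268 = 13.

R* ≈ 713, C* ≈ 15.2, P* ≈ 13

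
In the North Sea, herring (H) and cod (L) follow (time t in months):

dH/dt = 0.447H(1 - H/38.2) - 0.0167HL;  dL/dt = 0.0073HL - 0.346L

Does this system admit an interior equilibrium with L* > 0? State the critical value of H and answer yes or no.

The predator equation gives dL/dt > 0 only when H > 0.346/0.0073 = 47.4.
Without the predator, H → K = 38.2. Since 38.2 < 47.4, the predator cannot invade.

Threshold H = 47.4; K < 47.4, so no, the predator goes extinct.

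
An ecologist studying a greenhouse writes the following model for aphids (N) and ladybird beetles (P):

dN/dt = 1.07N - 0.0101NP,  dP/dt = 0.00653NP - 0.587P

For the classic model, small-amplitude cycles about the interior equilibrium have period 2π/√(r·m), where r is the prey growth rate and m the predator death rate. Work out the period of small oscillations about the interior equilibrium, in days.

Here r = 1.07 and m = 0.587, so r·m = 0.628.
ω = √0.628 = 0.793 per day, hence T = 2π/ω ≈ 7.93 days.

T ≈ 7.93 days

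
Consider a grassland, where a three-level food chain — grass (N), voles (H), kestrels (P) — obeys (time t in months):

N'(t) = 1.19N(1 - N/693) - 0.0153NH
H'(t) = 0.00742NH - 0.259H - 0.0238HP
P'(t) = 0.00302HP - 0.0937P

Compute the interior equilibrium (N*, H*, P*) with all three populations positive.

N* ≈ 417, H* ≈ 31, P* ≈ 119

From dP/dt = 0: 0.00302H* = 0.0937, so H* = 31.
From dN/dt = 0: 1.19(1 - N*/693) = 0.0153·31, giving N* = 693·(1 - 0.399) = 417.
From dH/dt = 0: 0.00742·417 - 0.259 = 0.0238P*, so P* = 2.83/0.0238 = 119.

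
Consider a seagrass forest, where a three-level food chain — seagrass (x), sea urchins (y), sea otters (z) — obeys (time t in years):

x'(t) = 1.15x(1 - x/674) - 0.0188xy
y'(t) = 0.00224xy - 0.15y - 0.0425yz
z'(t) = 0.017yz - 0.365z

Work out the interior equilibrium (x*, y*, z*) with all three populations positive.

From dz/dt = 0: 0.017y* = 0.365, so y* = 21.5.
From dx/dt = 0: 1.15(1 - x*/674) = 0.0188·21.5, giving x* = 674·(1 - 0.351) = 437.
From dy/dt = 0: 0.00224·437 - 0.15 = 0.0425z*, so z* = 0.83/0.0425 = 19.5.

x* ≈ 437, y* ≈ 21.5, z* ≈ 19.5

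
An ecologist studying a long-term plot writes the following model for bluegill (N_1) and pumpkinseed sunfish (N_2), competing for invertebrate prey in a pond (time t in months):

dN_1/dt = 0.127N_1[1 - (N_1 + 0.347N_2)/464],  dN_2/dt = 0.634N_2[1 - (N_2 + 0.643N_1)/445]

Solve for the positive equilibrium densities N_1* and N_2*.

Setting both brackets to zero gives the nullclines N_1 + 0.347N_2 = 464 and 0.643N_1 + N_2 = 445.
Substituting N_2 = 445 - 0.643N_1 into the first: N_1(1 - 0.347·0.643) = 464 - 0.347·445.
So N_1* = 310/0.777 = 398, and then N_2* = 445 - 0.643·398 = 189.

N_1* ≈ 398, N_2* ≈ 189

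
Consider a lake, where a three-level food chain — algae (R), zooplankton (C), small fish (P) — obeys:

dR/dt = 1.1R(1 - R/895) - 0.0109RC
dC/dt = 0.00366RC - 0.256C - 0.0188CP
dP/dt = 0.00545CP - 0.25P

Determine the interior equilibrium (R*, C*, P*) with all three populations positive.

From dP/dt = 0: 0.00545C* = 0.25, so C* = 45.9.
From dR/dt = 0: 1.1(1 - R*/895) = 0.0109·45.9, giving R* = 895·(1 - 0.455) = 488.
From dC/dt = 0: 0.00366·488 - 0.256 = 0.0188P*, so P* = 1.53/0.0188 = 81.4.

R* ≈ 488, C* ≈ 45.9, P* ≈ 81.4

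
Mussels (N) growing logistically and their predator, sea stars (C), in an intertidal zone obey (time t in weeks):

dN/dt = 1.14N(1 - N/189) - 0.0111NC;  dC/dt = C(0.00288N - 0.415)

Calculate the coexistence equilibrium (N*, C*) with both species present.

N* ≈ 144, C* ≈ 24.4

From dC/dt = 0 with C > 0: 0.00288N* = 0.415, so N* = 144.
Substitute into dN/dt = 0: 1.14(1 - 144/189) = 0.0111C*.
The bracket is 0.238, giving C* = 0.271/0.0111 = 24.4.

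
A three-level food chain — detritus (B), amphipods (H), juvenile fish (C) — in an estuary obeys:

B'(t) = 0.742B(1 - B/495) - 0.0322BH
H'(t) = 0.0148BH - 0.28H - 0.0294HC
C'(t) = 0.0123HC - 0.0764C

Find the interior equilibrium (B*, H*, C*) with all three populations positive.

B* ≈ 362, H* ≈ 6.21, C* ≈ 172

From dC/dt = 0: 0.0123H* = 0.0764, so H* = 6.21.
From dB/dt = 0: 0.742(1 - B*/495) = 0.0322·6.21, giving B* = 495·(1 - 0.27) = 362.
From dH/dt = 0: 0.0148·362 - 0.28 = 0.0294C*, so C* = 5.07/0.0294 = 172.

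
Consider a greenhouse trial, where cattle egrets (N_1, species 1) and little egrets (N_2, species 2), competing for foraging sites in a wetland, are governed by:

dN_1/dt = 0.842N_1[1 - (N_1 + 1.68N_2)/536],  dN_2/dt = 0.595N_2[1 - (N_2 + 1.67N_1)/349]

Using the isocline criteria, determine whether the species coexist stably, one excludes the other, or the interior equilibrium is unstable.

Compare the nullcline intercepts: K1/α12 = 536/1.68 = 319 < K2 = 349; K2/α21 = 349/1.67 = 209 < K1 = 536.
Since both are reversed, neither can invade when rare; the interior point is a saddle.

unstable coexistence (outcome depends on initial conditions)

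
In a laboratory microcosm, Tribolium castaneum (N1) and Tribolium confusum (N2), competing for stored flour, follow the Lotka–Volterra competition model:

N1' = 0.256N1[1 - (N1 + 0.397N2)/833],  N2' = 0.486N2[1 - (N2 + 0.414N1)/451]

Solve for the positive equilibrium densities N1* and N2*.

N1* ≈ 783, N2* ≈ 127

Setting both brackets to zero gives the nullclines N1 + 0.397N2 = 833 and 0.414N1 + N2 = 451.
Substituting N2 = 451 - 0.414N1 into the first: N1(1 - 0.397·0.414) = 833 - 0.397·451.
So N1* = 654/0.836 = 783, and then N2* = 451 - 0.414·783 = 127.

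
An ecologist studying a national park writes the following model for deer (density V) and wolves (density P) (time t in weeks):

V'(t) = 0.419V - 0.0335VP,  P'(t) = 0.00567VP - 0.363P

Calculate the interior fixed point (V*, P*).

V* ≈ 64, P* ≈ 12.5

Set dP/dt = 0 with P > 0: 0.00567V - 0.363 = 0, so V* = 0.363/0.00567 = 64.
Set dV/dt = 0 with V > 0: 0.419 - 0.0335P = 0, so P* = 0.419/0.0335 = 12.5.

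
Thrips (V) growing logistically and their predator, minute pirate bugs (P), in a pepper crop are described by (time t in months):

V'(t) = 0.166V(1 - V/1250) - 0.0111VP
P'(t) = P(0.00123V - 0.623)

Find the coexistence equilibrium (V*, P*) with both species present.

From dP/dt = 0 with P > 0: 0.00123V* = 0.623, so V* = 507.
Substitute into dV/dt = 0: 0.166(1 - 507/1250) = 0.0111P*.
The bracket is 0.595, giving P* = 0.0987/0.0111 = 8.9.

V* ≈ 507, P* ≈ 8.9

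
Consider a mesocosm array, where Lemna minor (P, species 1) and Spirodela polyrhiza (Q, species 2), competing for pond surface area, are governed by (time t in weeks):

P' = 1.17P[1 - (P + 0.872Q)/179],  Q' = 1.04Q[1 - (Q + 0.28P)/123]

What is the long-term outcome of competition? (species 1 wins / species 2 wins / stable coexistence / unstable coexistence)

stable coexistence

Compare the nullcline intercepts: K1/α12 = 179/0.872 = 205 > K2 = 123; K2/α21 = 123/0.28 = 439 > K1 = 179.
Since both inequalities hold, each species can invade when rare, so the interior equilibrium is stable.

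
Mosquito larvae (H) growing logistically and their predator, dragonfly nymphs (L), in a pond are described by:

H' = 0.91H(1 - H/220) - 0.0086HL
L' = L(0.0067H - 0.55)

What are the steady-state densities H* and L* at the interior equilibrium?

From dL/dt = 0 with L > 0: 0.0067H* = 0.55, so H* = 82.1.
Substitute into dH/dt = 0: 0.91(1 - 82.1/220) = 0.0086L*.
The bracket is 0.627, giving L* = 0.57/0.0086 = 66.3.

H* ≈ 82.1, L* ≈ 66.3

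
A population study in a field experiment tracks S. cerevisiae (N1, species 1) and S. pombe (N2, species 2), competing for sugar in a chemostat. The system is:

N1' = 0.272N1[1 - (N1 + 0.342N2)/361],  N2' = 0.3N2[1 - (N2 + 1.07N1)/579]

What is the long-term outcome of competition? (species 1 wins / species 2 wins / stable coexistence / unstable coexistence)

stable coexistence

Compare the nullcline intercepts: K1/α12 = 361/0.342 = 1060 > K2 = 579; K2/α21 = 579/1.07 = 541 > K1 = 361.
Since both inequalities hold, each species can invade when rare, so the interior equilibrium is stable.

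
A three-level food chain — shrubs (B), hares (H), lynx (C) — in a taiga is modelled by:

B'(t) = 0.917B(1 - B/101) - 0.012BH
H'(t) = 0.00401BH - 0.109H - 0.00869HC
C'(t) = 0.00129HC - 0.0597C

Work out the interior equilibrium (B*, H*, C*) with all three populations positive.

B* ≈ 39.8, H* ≈ 46.3, C* ≈ 5.84

From dC/dt = 0: 0.00129H* = 0.0597, so H* = 46.3.
From dB/dt = 0: 0.917(1 - B*/101) = 0.012·46.3, giving B* = 101·(1 - 0.606) = 39.8.
From dH/dt = 0: 0.00401·39.8 - 0.109 = 0.00869C*, so C* = 0.0507/0.00869 = 5.84.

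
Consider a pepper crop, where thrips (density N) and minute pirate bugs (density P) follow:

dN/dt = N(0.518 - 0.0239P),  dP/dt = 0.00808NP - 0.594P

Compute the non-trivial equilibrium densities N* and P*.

N* ≈ 73.5, P* ≈ 21.7

Set dP/dt = 0 with P > 0: 0.00808N - 0.594 = 0, so N* = 0.594/0.00808 = 73.5.
Set dN/dt = 0 with N > 0: 0.518 - 0.0239P = 0, so P* = 0.518/0.0239 = 21.7.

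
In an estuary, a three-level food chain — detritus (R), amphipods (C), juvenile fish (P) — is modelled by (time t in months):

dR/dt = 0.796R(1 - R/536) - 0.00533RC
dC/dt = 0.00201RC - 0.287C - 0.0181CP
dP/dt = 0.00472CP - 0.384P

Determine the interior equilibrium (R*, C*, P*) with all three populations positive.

R* ≈ 244, C* ≈ 81.4, P* ≈ 11.2

From dP/dt = 0: 0.00472C* = 0.384, so C* = 81.4.
From dR/dt = 0: 0.796(1 - R*/536) = 0.00533·81.4, giving R* = 536·(1 - 0.545) = 244.
From dC/dt = 0: 0.00201·244 - 0.287 = 0.0181P*, so P* = 0.203/0.0181 = 11.2.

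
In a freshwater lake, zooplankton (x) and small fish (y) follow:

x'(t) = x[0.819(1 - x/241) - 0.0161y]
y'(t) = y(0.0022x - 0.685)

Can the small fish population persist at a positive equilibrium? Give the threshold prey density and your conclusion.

The predator equation gives dy/dt > 0 only when x > 0.685/0.0022 = 311.
Without the predator, x → K = 241. Since 241 < 311, the predator cannot invade.

Threshold x = 311; K < 311, so no, the predator goes extinct.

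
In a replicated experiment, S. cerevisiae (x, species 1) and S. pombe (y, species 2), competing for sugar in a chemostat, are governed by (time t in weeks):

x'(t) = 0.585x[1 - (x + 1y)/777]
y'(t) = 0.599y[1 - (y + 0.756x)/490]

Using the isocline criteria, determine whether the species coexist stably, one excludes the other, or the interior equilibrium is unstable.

species 1 excludes species 2

Compare the nullcline intercepts: K1/α12 = 777/1 = 777 > K2 = 490; K2/α21 = 490/0.756 = 648 < K1 = 777.
Since the inequalities point opposite ways, species 1 can invade but species 2 cannot.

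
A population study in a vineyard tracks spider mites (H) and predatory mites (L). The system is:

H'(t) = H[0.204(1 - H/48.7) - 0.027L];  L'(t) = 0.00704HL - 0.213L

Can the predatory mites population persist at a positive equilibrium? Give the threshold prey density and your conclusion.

The predator equation gives dL/dt > 0 only when H > 0.213/0.00704 = 30.3.
Without the predator, H → K = 48.7. Since 48.7 > 30.3, the predator can invade and persist.

Threshold H = 30.3; K > 30.3, so yes, the predator persists.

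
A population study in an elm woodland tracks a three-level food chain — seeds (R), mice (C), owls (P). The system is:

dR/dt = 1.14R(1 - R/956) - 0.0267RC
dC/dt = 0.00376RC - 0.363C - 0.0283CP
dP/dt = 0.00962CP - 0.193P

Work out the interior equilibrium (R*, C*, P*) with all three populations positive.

R* ≈ 507, C* ≈ 20.1, P* ≈ 54.5

From dP/dt = 0: 0.00962C* = 0.193, so C* = 20.1.
From dR/dt = 0: 1.14(1 - R*/956) = 0.0267·20.1, giving R* = 956·(1 - 0.47) = 507.
From dC/dt = 0: 0.00376·507 - 0.363 = 0.0283P*, so P* = 1.54/0.0283 = 54.5.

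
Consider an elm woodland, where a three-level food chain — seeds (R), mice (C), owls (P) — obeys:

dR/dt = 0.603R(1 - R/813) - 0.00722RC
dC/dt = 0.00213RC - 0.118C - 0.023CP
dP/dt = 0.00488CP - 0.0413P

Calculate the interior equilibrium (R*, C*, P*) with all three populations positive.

From dP/dt = 0: 0.00488C* = 0.0413, so C* = 8.46.
From dR/dt = 0: 0.603(1 - R*/813) = 0.00722·8.46, giving R* = 813·(1 - 0.101) = 731.
From dC/dt = 0: 0.00213·731 - 0.118 = 0.023P*, so P* = 1.44/0.023 = 62.5.

R* ≈ 731, C* ≈ 8.46, P* ≈ 62.5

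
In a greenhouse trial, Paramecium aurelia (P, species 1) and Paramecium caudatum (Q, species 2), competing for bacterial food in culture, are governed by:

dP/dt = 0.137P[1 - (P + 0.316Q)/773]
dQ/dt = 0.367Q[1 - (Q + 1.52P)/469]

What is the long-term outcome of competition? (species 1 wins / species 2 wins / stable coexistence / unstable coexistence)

species 1 excludes species 2

Compare the nullcline intercepts: K1/α12 = 773/0.316 = 2450 > K2 = 469; K2/α21 = 469/1.52 = 309 < K1 = 773.
Since the inequalities point opposite ways, species 1 can invade but species 2 cannot.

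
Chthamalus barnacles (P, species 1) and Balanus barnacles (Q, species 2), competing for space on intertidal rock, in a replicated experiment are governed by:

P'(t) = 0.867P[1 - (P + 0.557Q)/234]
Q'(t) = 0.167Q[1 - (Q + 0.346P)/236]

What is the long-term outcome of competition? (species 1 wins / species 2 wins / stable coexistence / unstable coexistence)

Compare the nullcline intercepts: K1/α12 = 234/0.557 = 420 > K2 = 236; K2/α21 = 236/0.346 = 682 > K1 = 234.
Since both inequalities hold, each species can invade when rare, so the interior equilibrium is stable.

stable coexistence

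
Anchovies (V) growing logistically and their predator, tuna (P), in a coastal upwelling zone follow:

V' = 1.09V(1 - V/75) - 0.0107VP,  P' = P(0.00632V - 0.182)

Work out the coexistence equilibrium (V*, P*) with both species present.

From dP/dt = 0 with P > 0: 0.00632V* = 0.182, so V* = 28.8.
Substitute into dV/dt = 0: 1.09(1 - 28.8/75) = 0.0107P*.
The bracket is 0.616, giving P* = 0.671/0.0107 = 62.8.

V* ≈ 28.8, P* ≈ 62.8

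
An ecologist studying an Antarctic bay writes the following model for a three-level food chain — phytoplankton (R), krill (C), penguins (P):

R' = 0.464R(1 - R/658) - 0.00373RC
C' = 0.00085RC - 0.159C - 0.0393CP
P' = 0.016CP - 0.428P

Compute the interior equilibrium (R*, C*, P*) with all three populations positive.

From dP/dt = 0: 0.016C* = 0.428, so C* = 26.8.
From dR/dt = 0: 0.464(1 - R*/658) = 0.00373·26.8, giving R* = 658·(1 - 0.215) = 517.
From dC/dt = 0: 0.00085·517 - 0.159 = 0.0393P*, so P* = 0.28/0.0393 = 7.13.

R* ≈ 517, C* ≈ 26.8, P* ≈ 7.13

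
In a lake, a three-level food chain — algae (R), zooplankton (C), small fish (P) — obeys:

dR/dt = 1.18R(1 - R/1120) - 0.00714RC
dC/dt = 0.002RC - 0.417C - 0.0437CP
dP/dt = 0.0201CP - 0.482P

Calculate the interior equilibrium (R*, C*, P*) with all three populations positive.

From dP/dt = 0: 0.0201C* = 0.482, so C* = 24.
From dR/dt = 0: 1.18(1 - R*/1120) = 0.00714·24, giving R* = 1120·(1 - 0.145) = 957.
From dC/dt = 0: 0.002·957 - 0.417 = 0.0437P*, so P* = 1.5/0.0437 = 34.3.

R* ≈ 957, C* ≈ 24, P* ≈ 34.3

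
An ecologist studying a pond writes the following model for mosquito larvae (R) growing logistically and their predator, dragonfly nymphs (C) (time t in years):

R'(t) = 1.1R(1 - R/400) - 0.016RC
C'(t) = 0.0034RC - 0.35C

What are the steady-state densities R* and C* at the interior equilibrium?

R* ≈ 103, C* ≈ 51.1

From dC/dt = 0 with C > 0: 0.0034R* = 0.35, so R* = 103.
Substitute into dR/dt = 0: 1.1(1 - 103/400) = 0.016C*.
The bracket is 0.743, giving C* = 0.817/0.016 = 51.1.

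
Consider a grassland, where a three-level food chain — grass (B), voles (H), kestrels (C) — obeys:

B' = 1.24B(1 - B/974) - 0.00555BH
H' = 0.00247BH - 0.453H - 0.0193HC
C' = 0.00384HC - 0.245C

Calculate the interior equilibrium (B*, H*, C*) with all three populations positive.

B* ≈ 696, H* ≈ 63.8, C* ≈ 65.6

From dC/dt = 0: 0.00384H* = 0.245, so H* = 63.8.
From dB/dt = 0: 1.24(1 - B*/974) = 0.00555·63.8, giving B* = 974·(1 - 0.286) = 696.
From dH/dt = 0: 0.00247·696 - 0.453 = 0.0193C*, so C* = 1.27/0.0193 = 65.6.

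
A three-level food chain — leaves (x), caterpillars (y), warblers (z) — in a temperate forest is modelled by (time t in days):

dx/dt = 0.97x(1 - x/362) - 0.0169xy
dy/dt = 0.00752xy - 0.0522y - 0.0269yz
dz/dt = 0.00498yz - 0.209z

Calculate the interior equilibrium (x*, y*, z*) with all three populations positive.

From dz/dt = 0: 0.00498y* = 0.209, so y* = 42.
From dx/dt = 0: 0.97(1 - x*/362) = 0.0169·42, giving x* = 362·(1 - 0.731) = 97.3.
From dy/dt = 0: 0.00752·97.3 - 0.0522 = 0.0269z*, so z* = 0.68/0.0269 = 25.3.

x* ≈ 97.3, y* ≈ 42, z* ≈ 25.3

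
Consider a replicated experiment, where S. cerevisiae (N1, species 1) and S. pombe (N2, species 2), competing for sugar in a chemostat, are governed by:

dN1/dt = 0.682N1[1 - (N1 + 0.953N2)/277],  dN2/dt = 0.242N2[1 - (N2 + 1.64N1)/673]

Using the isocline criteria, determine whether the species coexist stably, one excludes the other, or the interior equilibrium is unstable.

species 2 excludes species 1

Compare the nullcline intercepts: K1/α12 = 277/0.953 = 291 < K2 = 673; K2/α21 = 673/1.64 = 410 > K1 = 277.
Since the inequalities point opposite ways, species 2 can invade but species 1 cannot.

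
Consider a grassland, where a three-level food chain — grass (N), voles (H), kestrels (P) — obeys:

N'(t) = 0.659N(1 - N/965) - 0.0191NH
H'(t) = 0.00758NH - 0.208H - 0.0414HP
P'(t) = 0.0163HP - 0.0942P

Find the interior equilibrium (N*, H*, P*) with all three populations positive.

From dP/dt = 0: 0.0163H* = 0.0942, so H* = 5.78.
From dN/dt = 0: 0.659(1 - N*/965) = 0.0191·5.78, giving N* = 965·(1 - 0.167) = 803.
From dH/dt = 0: 0.00758·803 - 0.208 = 0.0414P*, so P* = 5.88/0.0414 = 142.

N* ≈ 803, H* ≈ 5.78, P* ≈ 142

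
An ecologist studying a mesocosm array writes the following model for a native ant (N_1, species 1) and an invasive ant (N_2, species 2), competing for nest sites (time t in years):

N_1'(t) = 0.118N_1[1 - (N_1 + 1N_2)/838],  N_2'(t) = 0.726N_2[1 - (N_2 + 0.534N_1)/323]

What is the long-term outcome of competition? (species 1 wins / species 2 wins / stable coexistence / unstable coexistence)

Compare the nullcline intercepts: K1/α12 = 838/1 = 838 > K2 = 323; K2/α21 = 323/0.534 = 605 < K1 = 838.
Since the inequalities point opposite ways, species 1 can invade but species 2 cannot.

species 1 excludes species 2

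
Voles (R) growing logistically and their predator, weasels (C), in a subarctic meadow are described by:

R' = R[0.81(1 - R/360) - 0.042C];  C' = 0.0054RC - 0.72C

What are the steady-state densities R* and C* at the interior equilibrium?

From dC/dt = 0 with C > 0: 0.0054R* = 0.72, so R* = 133.
Substitute into dR/dt = 0: 0.81(1 - 133/360) = 0.042C*.
The bracket is 0.63, giving C* = 0.51/0.042 = 12.1.

R* ≈ 133, C* ≈ 12.1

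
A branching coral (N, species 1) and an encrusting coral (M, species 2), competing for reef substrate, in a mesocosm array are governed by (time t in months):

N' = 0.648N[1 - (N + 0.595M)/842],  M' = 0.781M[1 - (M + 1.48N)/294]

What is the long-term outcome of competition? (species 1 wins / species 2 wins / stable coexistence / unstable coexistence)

Compare the nullcline intercepts: K1/α12 = 842/0.595 = 1420 > K2 = 294; K2/α21 = 294/1.48 = 199 < K1 = 842.
Since the inequalities point opposite ways, species 1 can invade but species 2 cannot.

species 1 excludes species 2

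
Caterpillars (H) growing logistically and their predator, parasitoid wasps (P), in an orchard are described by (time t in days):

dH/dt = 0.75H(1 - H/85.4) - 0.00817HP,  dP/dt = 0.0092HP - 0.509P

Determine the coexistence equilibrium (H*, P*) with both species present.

H* ≈ 55.3, P* ≈ 32.3

From dP/dt = 0 with P > 0: 0.0092H* = 0.509, so H* = 55.3.
Substitute into dH/dt = 0: 0.75(1 - 55.3/85.4) = 0.00817P*.
The bracket is 0.352, giving P* = 0.264/0.00817 = 32.3.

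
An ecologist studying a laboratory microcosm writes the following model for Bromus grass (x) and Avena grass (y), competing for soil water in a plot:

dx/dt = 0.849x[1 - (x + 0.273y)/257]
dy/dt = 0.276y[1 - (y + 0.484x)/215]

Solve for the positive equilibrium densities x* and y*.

x* ≈ 228, y* ≈ 104

Setting both brackets to zero gives the nullclines x + 0.273y = 257 and 0.484x + y = 215.
Substituting y = 215 - 0.484x into the first: x(1 - 0.273·0.484) = 257 - 0.273·215.
So x* = 198/0.868 = 228, and then y* = 215 - 0.484·228 = 104.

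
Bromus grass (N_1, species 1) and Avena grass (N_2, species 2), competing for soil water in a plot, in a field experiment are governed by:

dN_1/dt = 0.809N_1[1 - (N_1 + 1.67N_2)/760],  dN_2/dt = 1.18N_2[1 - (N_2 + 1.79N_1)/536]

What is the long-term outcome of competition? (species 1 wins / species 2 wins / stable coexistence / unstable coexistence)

unstable coexistence (outcome depends on initial conditions)

Compare the nullcline intercepts: K1/α12 = 760/1.67 = 455 < K2 = 536; K2/α21 = 536/1.79 = 299 < K1 = 760.
Since both are reversed, neither can invade when rare; the interior point is a saddle.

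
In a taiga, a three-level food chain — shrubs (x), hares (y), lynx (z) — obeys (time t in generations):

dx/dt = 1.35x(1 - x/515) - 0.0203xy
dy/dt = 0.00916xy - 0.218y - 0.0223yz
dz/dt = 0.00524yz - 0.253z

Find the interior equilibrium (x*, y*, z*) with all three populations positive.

From dz/dt = 0: 0.00524y* = 0.253, so y* = 48.3.
From dx/dt = 0: 1.35(1 - x*/515) = 0.0203·48.3, giving x* = 515·(1 - 0.726) = 141.
From dy/dt = 0: 0.00916·141 - 0.218 = 0.0223z*, so z* = 1.07/0.0223 = 48.2.

x* ≈ 141, y* ≈ 48.3, z* ≈ 48.2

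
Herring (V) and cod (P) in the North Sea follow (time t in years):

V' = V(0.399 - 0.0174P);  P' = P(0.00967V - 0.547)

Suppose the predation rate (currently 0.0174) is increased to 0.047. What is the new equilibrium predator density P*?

At the interior fixed point, setting dV/dt = 0 with V > 0 fixes P* = (prey growth rate)/(VP coefficient) — independent of the other coefficients.
With the change, P* = 0.399/0.047 = 8.49; it falls from 22.9.

P* ≈ 8.49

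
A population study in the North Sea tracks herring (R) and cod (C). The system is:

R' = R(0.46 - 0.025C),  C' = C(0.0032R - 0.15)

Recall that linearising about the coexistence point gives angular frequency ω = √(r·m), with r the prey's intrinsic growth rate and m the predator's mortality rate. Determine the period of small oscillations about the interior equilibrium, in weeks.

Here r = 0.46 and m = 0.15, so r·m = 0.069.
ω = √0.069 = 0.263 per week, hence T = 2π/ω ≈ 23.9 weeks.

T ≈ 23.9 weeks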